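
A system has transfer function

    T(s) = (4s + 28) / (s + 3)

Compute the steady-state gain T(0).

Set s = 0: T(0) = (28) / (3) = 28/3.

T(0) = 28/3 ≈ 9.333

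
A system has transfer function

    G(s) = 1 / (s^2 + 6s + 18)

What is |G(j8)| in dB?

Substitute s = j8: numerator = 1, denominator = -46 + j48.
|G(j8)| = |1| / |-46 + j48| = 1 / 66.483 ≈ 0.01504.
In decibels: 20·log₁₀(0.01504) ≈ -36.5 dB.

|G(j8)|_dB ≈ -36.5 dB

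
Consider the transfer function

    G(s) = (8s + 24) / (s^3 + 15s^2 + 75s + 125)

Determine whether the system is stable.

stable

The denominator s^3 + 15s^2 + 75s + 125 factors as (s + 5)^3, giving poles at s = -5, -5, -5.
Since all poles lie strictly in the left half-plane, the system is stable.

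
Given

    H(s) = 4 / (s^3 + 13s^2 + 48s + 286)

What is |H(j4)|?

Substitute s = j4: numerator = 4, denominator = 78 + j128.
|H(j4)| = |4| / |78 + j128| = 4 / 149.89 ≈ 0.02669.

|H(j4)| ≈ 0.02669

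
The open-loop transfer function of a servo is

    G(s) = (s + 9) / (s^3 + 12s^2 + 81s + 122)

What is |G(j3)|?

Substitute s = j3: numerator = 9 + j3, denominator = 14 + j216.
|G(j3)| = |9 + j3| / |14 + j216| = 9.4868 / 216.45 ≈ 0.04383.

|G(j3)| ≈ 0.04383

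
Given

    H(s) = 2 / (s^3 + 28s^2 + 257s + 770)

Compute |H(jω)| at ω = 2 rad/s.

|H(j2)| ≈ 0.002409

Substitute s = j2: numerator = 2, denominator = 658 + j506.
|H(j2)| = |2| / |658 + j506| = 2 / 830.06 ≈ 0.002409.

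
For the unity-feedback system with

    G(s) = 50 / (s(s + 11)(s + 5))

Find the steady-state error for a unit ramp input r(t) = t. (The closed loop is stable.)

e_ss = 1.100

G(s) has one pole at the origin.
This is a Type 1 system. Kv = lim_{s→0} s·G(s) = 50/55 = 10/11.
e_ss = 1/Kv = 1/(10/11) = 11/10 ≈ 1.100.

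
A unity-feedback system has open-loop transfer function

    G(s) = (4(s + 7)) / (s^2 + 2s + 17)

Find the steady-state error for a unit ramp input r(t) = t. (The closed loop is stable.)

e_ss = ∞

G(s) has no poles at the origin.
This is a Type 0 system; Kv = lim_{s→0} s·G(s) = 0, so the steady-state error for a ramp input is infinite.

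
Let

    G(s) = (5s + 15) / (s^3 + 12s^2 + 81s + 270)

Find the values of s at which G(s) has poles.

The poles are the roots of the denominator s^3 + 12s^2 + 81s + 270 = 0.
Trying s = -6: the polynomial evaluates to 0, so (s + 6) is a factor.
Dividing out leaves s^2 + 6s + 45 = 0.
The quadratic formula then gives s = -3 ± 6j.

s = -3 + 6j, -3 - 6j, -6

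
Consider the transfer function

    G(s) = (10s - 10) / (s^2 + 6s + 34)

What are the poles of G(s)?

The poles are the roots of the denominator s^2 + 6s + 34 = 0.
Using the quadratic formula: s = (-6 ± √(-100))/2 = -3 ± 5j.

s = -3 ± 5j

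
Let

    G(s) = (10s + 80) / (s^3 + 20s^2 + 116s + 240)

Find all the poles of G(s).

The poles are the roots of the denominator s^3 + 20s^2 + 116s + 240 = 0.
Trying s = -12: the polynomial evaluates to 0, so (s + 12) is a factor.
Dividing out leaves s^2 + 8s + 20 = 0.
The quadratic formula then gives s = -4 ± 2j.

s = -4 ± 2j, -12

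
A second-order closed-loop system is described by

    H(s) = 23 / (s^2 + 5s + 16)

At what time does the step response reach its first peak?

t_p ≈ 1.006 s

Comparing s^2 + 5s + 16 to s^2 + 2ζωₙs + ωₙ²: ωₙ = 4 rad/s and ζ = 5/(2·4) = 0.625.
ζωₙ = 5/2 = 2.5, so ω_d = ωₙ√(1−ζ²) = √(ωₙ² − (ζωₙ)²) = √(16 − 2.5²) = √9.75 ≈ 3.122 rad/s.
t_p = π/ω_d = π/3.122 ≈ 1.006 s.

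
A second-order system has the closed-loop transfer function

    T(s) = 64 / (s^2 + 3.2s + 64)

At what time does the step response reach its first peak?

Comparing s^2 + 3.2s + 64 to s^2 + 2ζωₙs + ωₙ²: ωₙ = 8 rad/s and ζ = 3.2/(2·8) = 0.2.
ζωₙ = 3.2/2 = 1.6, so ω_d = ωₙ√(1−ζ²) = √(ωₙ² − (ζωₙ)²) = √(64 − 1.6²) = √61.44 ≈ 7.838 rad/s.
t_p = π/ω_d = π/7.838 ≈ 0.4008 s.

t_p ≈ 0.4008 s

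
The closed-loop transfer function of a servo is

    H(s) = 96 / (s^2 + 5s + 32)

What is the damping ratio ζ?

Compare the denominator to the standard form s^2 + 2ζωₙs + ωₙ².
ωₙ² = 32, so ωₙ = √32 ≈ 5.657 rad/s.
2ζωₙ = 5, so ζ = 5/(2·√32) ≈ 0.4419.

ζ ≈ 0.4419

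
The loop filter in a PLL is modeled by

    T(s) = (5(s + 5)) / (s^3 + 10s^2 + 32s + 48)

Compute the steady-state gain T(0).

T(0) = 25/48 ≈ 0.5208

Set s = 0: T(0) = (25) / (48) = 25/48.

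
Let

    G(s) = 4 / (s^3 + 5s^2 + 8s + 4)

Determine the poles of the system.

The poles are the roots of the denominator s^3 + 5s^2 + 8s + 4 = 0.
Trying s = -2: the polynomial evaluates to 0, so (s + 2) is a factor.
Dividing out leaves s^2 + 3s + 2 = 0.
Factoring the quadratic: (s + 2)(s + 1) = 0.

s = -2, -2, -1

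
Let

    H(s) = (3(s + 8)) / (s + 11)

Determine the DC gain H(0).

At s = 0 each factor (s + a) contributes a and each (s^2 + bs + c) contributes c.
H(0) = 3·(8) / ((11)) = 24/11 = 24/11.

H(0) = 24/11 ≈ 2.182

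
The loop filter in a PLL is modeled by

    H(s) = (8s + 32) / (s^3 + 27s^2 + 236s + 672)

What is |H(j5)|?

Substitute s = j5: numerator = 32 + j40, denominator = -3 + j1055.
|H(j5)| = |32 + j40| / |-3 + j1055| = 51.225 / 1055.0 ≈ 0.04855.

|H(j5)| ≈ 0.04855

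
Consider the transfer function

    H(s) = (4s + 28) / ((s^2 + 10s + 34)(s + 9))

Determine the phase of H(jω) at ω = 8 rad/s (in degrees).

∠H(j8) ≈ -103.4°

At s = j8: numerator = 28 + j32, denominator = -910 + j480.
∠H = ∠num − ∠den = 48.814° − (152.19°) = -103.4°.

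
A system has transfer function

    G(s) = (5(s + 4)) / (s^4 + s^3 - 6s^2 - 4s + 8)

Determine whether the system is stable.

The denominator s^4 + s^3 - 6s^2 - 4s + 8 factors as (s - 1)(s + 2)^2(s - 2), giving poles at s = 1, -2, 2, -2.
Since the pole(s) at s = 1, 2 lie in the right half-plane, the system is unstable.

unstable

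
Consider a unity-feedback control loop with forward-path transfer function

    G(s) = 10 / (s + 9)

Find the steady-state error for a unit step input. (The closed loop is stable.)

G(s) has no poles at the origin.
This is a Type 0 system. Kp = lim_{s→0} G(s) = 10/9.
e_ss = 1/(1 + Kp) = 1/(1 + 10/9) = 9/19 ≈ 0.4737.

e_ss = 0.4737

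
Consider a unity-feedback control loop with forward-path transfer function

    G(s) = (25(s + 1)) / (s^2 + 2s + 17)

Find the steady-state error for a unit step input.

e_ss = 0.4048

G(s) has no poles at the origin.
This is a Type 0 system. Kp = lim_{s→0} G(s) = 25/17.
e_ss = 1/(1 + Kp) = 1/(1 + 25/17) = 17/42 ≈ 0.4048.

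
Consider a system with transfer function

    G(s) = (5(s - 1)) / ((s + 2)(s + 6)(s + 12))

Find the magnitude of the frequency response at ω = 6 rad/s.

Substitute s = j6: numerator = -5 + j30, denominator = -576 + j432.
|G(j6)| = |-5 + j30| / |-576 + j432| = 30.414 / 720 ≈ 0.04224.

|G(j6)| ≈ 0.04224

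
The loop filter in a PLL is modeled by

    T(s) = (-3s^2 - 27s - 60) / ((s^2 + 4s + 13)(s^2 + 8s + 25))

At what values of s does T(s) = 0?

Set the numerator to zero: -3s^2 - 27s - 60 = 0, i.e. -3·(s^2 + 9s + 20) = 0.
Factoring: (s + 5)(s + 4) = 0.

s = -5, -4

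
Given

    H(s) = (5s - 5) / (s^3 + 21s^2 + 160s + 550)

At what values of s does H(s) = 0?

s = 1

Set the numerator to zero: 5s - 5 = 0, i.e. 5·(s - 1) = 0.
So s = 1.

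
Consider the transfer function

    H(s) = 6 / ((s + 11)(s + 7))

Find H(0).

H(0) = 6/77 ≈ 0.07792

At s = 0 each factor (s + a) contributes a and each (s^2 + bs + c) contributes c.
H(0) = 6·1 / ((11) · (7)) = 6/77 = 6/77.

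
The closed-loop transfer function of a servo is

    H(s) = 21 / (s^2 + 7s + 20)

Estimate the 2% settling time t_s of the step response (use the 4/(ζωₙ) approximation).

Comparing s^2 + 7s + 20 to s^2 + 2ζωₙs + ωₙ²: ωₙ = √20 ≈ 4.472 rad/s and ζ = 7/(2·√20) ≈ 0.7826.
ζωₙ = 7/2 = 3.5, so t_s ≈ 4/(ζωₙ) = 4/3.5 ≈ 1.143 s.

t_s ≈ 1.143 s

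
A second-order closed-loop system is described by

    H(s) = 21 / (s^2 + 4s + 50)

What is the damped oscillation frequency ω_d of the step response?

ω_d ≈ 6.782 rad/s

Comparing s^2 + 4s + 50 to s^2 + 2ζωₙs + ωₙ²: ωₙ = √50 ≈ 7.071 rad/s and ζ = 4/(2·√50) ≈ 0.2828.
ζωₙ = 4/2 = 2, so ω_d = ωₙ√(1−ζ²) = √(ωₙ² − (ζωₙ)²) = √(50 − 2²) = √46 ≈ 6.782 rad/s.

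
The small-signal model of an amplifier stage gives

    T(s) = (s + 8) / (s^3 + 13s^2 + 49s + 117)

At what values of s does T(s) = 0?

s = -8

Set the numerator to zero: s + 8 = 0.
So s = -8.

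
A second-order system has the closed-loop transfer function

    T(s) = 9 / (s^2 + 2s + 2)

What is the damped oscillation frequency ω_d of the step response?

Comparing s^2 + 2s + 2 to s^2 + 2ζωₙs + ωₙ²: ωₙ = √2 ≈ 1.414 rad/s and ζ = 2/(2·√2) ≈ 0.7071.
ζωₙ = 2/2 = 1, so ω_d = ωₙ√(1−ζ²) = √(ωₙ² − (ζωₙ)²) = √(2 − 1²) = √1 = 1 rad/s.

ω_d = 1 rad/s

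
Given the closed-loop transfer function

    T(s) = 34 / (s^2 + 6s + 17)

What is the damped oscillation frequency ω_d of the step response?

ω_d ≈ 2.828 rad/s

Comparing s^2 + 6s + 17 to s^2 + 2ζωₙs + ωₙ²: ωₙ = √17 ≈ 4.123 rad/s and ζ = 6/(2·√17) ≈ 0.7276.
ζωₙ = 6/2 = 3, so ω_d = ωₙ√(1−ζ²) = √(ωₙ² − (ζωₙ)²) = √(17 − 3²) = √8 ≈ 2.828 rad/s.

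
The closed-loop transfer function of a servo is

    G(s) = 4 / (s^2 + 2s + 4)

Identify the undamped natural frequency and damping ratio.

ωₙ = 2 rad/s, ζ = 0.5

Compare the denominator to the standard form s^2 + 2ζωₙs + ωₙ².
ωₙ² = 4, so ωₙ = 2 rad/s.
2ζωₙ = 2, so ζ = 2/(2·2) = 0.5.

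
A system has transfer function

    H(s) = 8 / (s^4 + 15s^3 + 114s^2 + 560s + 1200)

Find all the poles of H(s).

s = -5, -6, -2 + 6j, -2 - 6j

The poles are the roots of the denominator s^4 + 15s^3 + 114s^2 + 560s + 1200 = 0.
Trying s = -5: the polynomial evaluates to 0, so (s + 5) is a factor.
Dividing out leaves s^3 + 10s^2 + 64s + 240 = 0.
This factors further as (s + 6)(s^2 + 4s + 40) = 0.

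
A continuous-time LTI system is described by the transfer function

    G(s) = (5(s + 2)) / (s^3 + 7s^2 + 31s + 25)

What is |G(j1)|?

Substitute s = j1: numerator = 10 + j5, denominator = 18 + j30.
|G(j1)| = |10 + j5| / |18 + j30| = 11.180 / 34.986 ≈ 0.3196.

|G(j1)| ≈ 0.3196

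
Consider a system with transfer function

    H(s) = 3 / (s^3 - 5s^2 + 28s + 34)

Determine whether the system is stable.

unstable

The denominator s^3 - 5s^2 + 28s + 34 factors as (s + 1)(s^2 - 6s + 34), giving poles at s = -1, 3 + 5j, 3 - 5j.
Since the pole(s) at s = 3 + 5j, 3 - 5j lie in the right half-plane, the system is unstable.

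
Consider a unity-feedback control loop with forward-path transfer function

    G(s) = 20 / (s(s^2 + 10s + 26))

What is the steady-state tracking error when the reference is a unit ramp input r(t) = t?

e_ss = 1.300

G(s) has one pole at the origin.
This is a Type 1 system. Kv = lim_{s→0} s·G(s) = 20/26 = 10/13.
e_ss = 1/Kv = 1/(10/13) = 13/10 ≈ 1.300.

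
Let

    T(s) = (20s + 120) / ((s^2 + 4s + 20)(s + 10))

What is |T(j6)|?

Substitute s = j6: numerator = 120 + j120, denominator = -304 + j144.
|T(j6)| = |120 + j120| / |-304 + j144| = 169.71 / 336.38 ≈ 0.5045.

|T(j6)| ≈ 0.5045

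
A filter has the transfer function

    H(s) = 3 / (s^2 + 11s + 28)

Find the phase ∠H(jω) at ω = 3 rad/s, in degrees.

∠H(j3) ≈ -60.07°

At s = j3: numerator = 3, denominator = 19 + j33.
∠H = ∠num − ∠den = 0° − (60.068°) = -60.07°.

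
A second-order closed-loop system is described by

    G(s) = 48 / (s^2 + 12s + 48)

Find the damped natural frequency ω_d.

Comparing s^2 + 12s + 48 to s^2 + 2ζωₙs + ωₙ²: ωₙ = √48 ≈ 6.928 rad/s and ζ = 12/(2·√48) ≈ 0.8660.
ζωₙ = 12/2 = 6, so ω_d = ωₙ√(1−ζ²) = √(ωₙ² − (ζωₙ)²) = √(48 − 6²) = √12 ≈ 3.464 rad/s.

ω_d ≈ 3.464 rad/s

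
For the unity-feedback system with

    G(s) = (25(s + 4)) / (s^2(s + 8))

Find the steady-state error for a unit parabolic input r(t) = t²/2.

G(s) has 2 poles at the origin.
This is a Type 2 system. Ka = lim_{s→0} s^2·G(s) = 100/8 = 25/2.
e_ss = 1/Ka = 1/(25/2) = 2/25 ≈ 0.08000.

e_ss = 0.08000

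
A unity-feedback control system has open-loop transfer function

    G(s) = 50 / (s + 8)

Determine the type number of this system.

Type 0

The denominator has no factor of s at the origin — no free integrator — so this is a Type 0 system.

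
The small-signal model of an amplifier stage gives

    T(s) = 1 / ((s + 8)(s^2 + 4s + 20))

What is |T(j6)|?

Substitute s = j6: numerator = 1, denominator = -272 + j96.
|T(j6)| = |1| / |-272 + j96| = 1 / 288.44 ≈ 0.003467.

|T(j6)| ≈ 0.003467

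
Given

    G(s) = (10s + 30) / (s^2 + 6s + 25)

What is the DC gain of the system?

G(0) = 6/5 ≈ 1.200

Set s = 0: G(0) = (30) / (25) = 6/5.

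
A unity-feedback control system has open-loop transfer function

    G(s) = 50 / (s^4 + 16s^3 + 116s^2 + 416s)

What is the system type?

Factor s from the denominator: s^4 + 16s^3 + 116s^2 + 416s = s·(s^3 + 16s^2 + 116s + 416).
There is 1 pole at the origin, so the system is Type 1.

Type 1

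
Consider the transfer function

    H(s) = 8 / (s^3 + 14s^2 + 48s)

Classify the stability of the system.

marginally stable

The denominator s^3 + 14s^2 + 48s factors as s(s + 8)(s + 6), giving poles at s = 0, -8, -6.
Since the simple pole(s) at s = 0 lie on the jω-axis with none in the right half-plane, the system is marginally stable.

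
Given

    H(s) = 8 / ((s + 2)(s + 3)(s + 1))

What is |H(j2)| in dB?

|H(j2)|_dB ≈ -9.10 dB

Substitute s = j2: numerator = 8, denominator = -18 + j14.
|H(j2)| = |8| / |-18 + j14| = 8 / 22.804 ≈ 0.3508.
In decibels: 20·log₁₀(0.3508) ≈ -9.10 dB.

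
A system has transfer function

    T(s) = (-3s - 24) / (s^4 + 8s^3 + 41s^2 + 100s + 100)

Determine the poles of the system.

s = -2 ± j, -2 ± 4j

The poles are the roots of the denominator s^4 + 8s^3 + 41s^2 + 100s + 100 = 0.
No real roots exist; factor into two real quadratics: (s^2 + 4s + 5)(s^2 + 4s + 20) = 0.
Each quadratic gives a conjugate pair via the quadratic formula.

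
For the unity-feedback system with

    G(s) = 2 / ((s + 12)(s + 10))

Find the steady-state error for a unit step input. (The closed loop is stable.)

e_ss = 0.9836

G(s) has no poles at the origin.
This is a Type 0 system. Kp = lim_{s→0} G(s) = 2/120 = 1/60.
e_ss = 1/(1 + Kp) = 1/(1 + 1/60) = 60/61 ≈ 0.9836.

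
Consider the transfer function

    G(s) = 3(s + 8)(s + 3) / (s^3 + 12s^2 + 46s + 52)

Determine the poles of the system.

The poles are the roots of the denominator s^3 + 12s^2 + 46s + 52 = 0.
Trying s = -2: the polynomial evaluates to 0, so (s + 2) is a factor.
Dividing out leaves s^2 + 10s + 26 = 0.
The quadratic formula then gives s = -5 ± 1j.

s = -5 ± j, -2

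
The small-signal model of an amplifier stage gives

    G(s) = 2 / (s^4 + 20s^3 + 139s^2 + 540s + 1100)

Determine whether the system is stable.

The denominator s^4 + 20s^3 + 139s^2 + 540s + 1100 factors as (s^2 + 4s + 20)(s + 5)(s + 11), giving poles at s = -2 ± 4j, -5, -11.
Since all poles lie strictly in the left half-plane, the system is stable.

stable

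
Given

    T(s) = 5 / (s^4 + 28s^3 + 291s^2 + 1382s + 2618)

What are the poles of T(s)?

s = -11, -5 + 3j, -5 - 3j, -7

The poles are the roots of the denominator s^4 + 28s^3 + 291s^2 + 1382s + 2618 = 0.
Trying s = -11: the polynomial evaluates to 0, so (s + 11) is a factor.
Dividing out leaves s^3 + 17s^2 + 104s + 238 = 0.
This factors further as (s^2 + 10s + 34)(s + 7) = 0.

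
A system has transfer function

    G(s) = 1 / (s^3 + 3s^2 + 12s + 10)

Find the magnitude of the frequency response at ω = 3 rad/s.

Substitute s = j3: numerator = 1, denominator = -17 + j9.
|G(j3)| = |1| / |-17 + j9| = 1 / 19.235 ≈ 0.05199.

|G(j3)| ≈ 0.05199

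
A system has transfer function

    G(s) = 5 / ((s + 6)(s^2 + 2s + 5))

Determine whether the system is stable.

The poles can be read from the denominator factors: s = -6, -1 + 2j, -1 - 2j.
Since all poles lie strictly in the left half-plane, the system is stable.

stable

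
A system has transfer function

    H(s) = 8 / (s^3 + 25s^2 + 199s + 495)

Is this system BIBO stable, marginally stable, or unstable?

The denominator s^3 + 25s^2 + 199s + 495 factors as (s + 9)(s + 11)(s + 5), giving poles at s = -9, -11, -5.
Since all poles lie strictly in the left half-plane, the system is stable.

stable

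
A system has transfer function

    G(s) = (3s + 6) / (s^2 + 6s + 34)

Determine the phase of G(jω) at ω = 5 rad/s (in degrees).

∠G(j5) ≈ -5.102°

At s = j5: numerator = 6 + j15, denominator = 9 + j30.
∠G = ∠num − ∠den = 68.199° − (73.301°) = -5.102°.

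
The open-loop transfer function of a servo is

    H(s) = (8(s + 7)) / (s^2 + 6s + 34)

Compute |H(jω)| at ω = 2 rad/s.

|H(j2)| ≈ 1.803

Substitute s = j2: numerator = 56 + j16, denominator = 30 + j12.
|H(j2)| = |56 + j16| / |30 + j12| = 58.241 / 32.311 ≈ 1.803.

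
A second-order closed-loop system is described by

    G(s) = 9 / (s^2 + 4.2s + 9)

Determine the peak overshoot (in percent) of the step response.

%OS ≈ 4.60%

Comparing s^2 + 4.2s + 9 to s^2 + 2ζωₙs + ωₙ²: ωₙ = 3 rad/s and ζ = 4.2/(2·3) = 0.7.
%OS = 100·exp(−πζ/√(1−ζ²)) = 100·exp(−π·0.7/√(1−0.7²)) ≈ 4.60%.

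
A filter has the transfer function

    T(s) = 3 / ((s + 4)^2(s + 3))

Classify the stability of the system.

stable

The poles can be read from the denominator factors: s = -4, -4, -3.
Since all poles lie strictly in the left half-plane, the system is stable.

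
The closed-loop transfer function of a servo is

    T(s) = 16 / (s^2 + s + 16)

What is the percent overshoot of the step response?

Comparing s^2 + s + 16 to s^2 + 2ζωₙs + ωₙ²: ωₙ = 4 rad/s and ζ = 1/(2·4) = 0.125.
%OS = 100·exp(−πζ/√(1−ζ²)) = 100·exp(−π·0.125/√(1−0.125²)) ≈ 67.3%.

%OS ≈ 67.3%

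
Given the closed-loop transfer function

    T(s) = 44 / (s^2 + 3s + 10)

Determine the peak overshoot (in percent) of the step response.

Comparing s^2 + 3s + 10 to s^2 + 2ζωₙs + ωₙ²: ωₙ = √10 ≈ 3.162 rad/s and ζ = 3/(2·√10) ≈ 0.4743.
%OS = 100·exp(−πζ/√(1−ζ²)) = 100·exp(−π·0.4743/√(1−0.4743²)) ≈ 18.4%.

%OS ≈ 18.4%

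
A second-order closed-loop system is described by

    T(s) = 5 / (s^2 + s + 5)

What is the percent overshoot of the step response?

%OS ≈ 48.6%

Comparing s^2 + s + 5 to s^2 + 2ζωₙs + ωₙ²: ωₙ = √5 ≈ 2.236 rad/s and ζ = 1/(2·√5) ≈ 0.2236.
%OS = 100·exp(−πζ/√(1−ζ²)) = 100·exp(−π·0.2236/√(1−0.2236²)) ≈ 48.6%.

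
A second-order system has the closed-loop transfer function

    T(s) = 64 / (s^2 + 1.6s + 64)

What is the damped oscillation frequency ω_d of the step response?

ω_d ≈ 7.960 rad/s

Comparing s^2 + 1.6s + 64 to s^2 + 2ζωₙs + ωₙ²: ωₙ = 8 rad/s and ζ = 1.6/(2·8) = 0.1.
ζωₙ = 1.6/2 = 0.8, so ω_d = ωₙ√(1−ζ²) = √(ωₙ² − (ζωₙ)²) = √(64 − 0.8²) = √63.36 ≈ 7.960 rad/s.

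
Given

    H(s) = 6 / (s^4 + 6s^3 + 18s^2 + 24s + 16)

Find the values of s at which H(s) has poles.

The poles are the roots of the denominator s^4 + 6s^3 + 18s^2 + 24s + 16 = 0.
No real roots exist; factor into two real quadratics: (s^2 + 2s + 2)(s^2 + 4s + 8) = 0.
Each quadratic gives a conjugate pair via the quadratic formula.

s = -1 + j, -1 - j, -2 + 2j, -2 - 2j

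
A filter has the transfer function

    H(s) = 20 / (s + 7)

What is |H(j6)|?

Substitute s = j6: numerator = 20, denominator = 7 + j6.
|H(j6)| = |20| / |7 + j6| = 20 / 9.2195 ≈ 2.169.

|H(j6)| ≈ 2.169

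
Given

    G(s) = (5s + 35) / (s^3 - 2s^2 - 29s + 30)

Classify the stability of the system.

unstable

The denominator s^3 - 2s^2 - 29s + 30 factors as (s - 1)(s - 6)(s + 5), giving poles at s = 1, 6, -5.
Since the pole(s) at s = 1, 6 lie in the right half-plane, the system is unstable.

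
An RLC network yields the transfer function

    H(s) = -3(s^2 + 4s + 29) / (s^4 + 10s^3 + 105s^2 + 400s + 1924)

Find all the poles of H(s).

s = -1 + 6j, -1 - 6j, -4 + 6j, -4 - 6j

The poles are the roots of the denominator s^4 + 10s^3 + 105s^2 + 400s + 1924 = 0.
No real roots exist; factor into two real quadratics: (s^2 + 2s + 37)(s^2 + 8s + 52) = 0.
Each quadratic gives a conjugate pair via the quadratic formula.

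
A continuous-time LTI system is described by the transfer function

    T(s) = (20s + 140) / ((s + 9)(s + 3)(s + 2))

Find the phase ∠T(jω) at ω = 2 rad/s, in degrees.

At s = j2: numerator = 140 + j40, denominator = -2 + j94.
∠T = ∠num − ∠den = 15.945° − (91.219°) = -75.27°.

∠T(j2) ≈ -75.27°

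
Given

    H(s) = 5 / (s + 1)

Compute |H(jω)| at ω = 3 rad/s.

|H(j3)| ≈ 1.581

Substitute s = j3: numerator = 5, denominator = 1 + j3.
|H(j3)| = |5| / |1 + j3| = 5 / 3.1623 ≈ 1.581.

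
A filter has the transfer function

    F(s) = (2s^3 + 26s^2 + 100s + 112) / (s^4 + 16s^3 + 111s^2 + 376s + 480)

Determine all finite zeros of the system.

s = -7, -4, -2

Set the numerator to zero: 2s^3 + 26s^2 + 100s + 112 = 0, i.e. 2·(s^3 + 13s^2 + 50s + 56) = 0.
Factoring: (s + 7)(s + 4)(s + 2) = 0.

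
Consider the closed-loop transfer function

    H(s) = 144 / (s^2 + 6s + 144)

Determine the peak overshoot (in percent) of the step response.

Comparing s^2 + 6s + 144 to s^2 + 2ζωₙs + ωₙ²: ωₙ = 12 rad/s and ζ = 6/(2·12) = 0.25.
%OS = 100·exp(−πζ/√(1−ζ²)) = 100·exp(−π·0.25/√(1−0.25²)) ≈ 44.4%.

%OS ≈ 44.4%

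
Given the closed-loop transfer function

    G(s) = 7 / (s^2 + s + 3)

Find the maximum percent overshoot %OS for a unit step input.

Comparing s^2 + s + 3 to s^2 + 2ζωₙs + ωₙ²: ωₙ = √3 ≈ 1.732 rad/s and ζ = 1/(2·√3) ≈ 0.2887.
%OS = 100·exp(−πζ/√(1−ζ²)) = 100·exp(−π·0.2887/√(1−0.2887²)) ≈ 38.8%.

%OS ≈ 38.8%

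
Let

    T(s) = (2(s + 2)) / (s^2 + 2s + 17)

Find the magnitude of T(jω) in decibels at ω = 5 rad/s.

|T(j5)|_dB ≈ -1.50 dB

Substitute s = j5: numerator = 4 + j10, denominator = -8 + j10.
|T(j5)| = |4 + j10| / |-8 + j10| = 10.770 / 12.806 ≈ 0.8410.
In decibels: 20·log₁₀(0.8410) ≈ -1.50 dB.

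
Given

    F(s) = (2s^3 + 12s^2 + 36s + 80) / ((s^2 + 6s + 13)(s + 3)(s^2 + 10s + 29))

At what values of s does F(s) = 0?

s = -1 ± 3j, -4

Set the numerator to zero: 2s^3 + 12s^2 + 36s + 80 = 0, i.e. 2·(s^3 + 6s^2 + 18s + 40) = 0.
Factoring: (s^2 + 2s + 10)(s + 4) = 0.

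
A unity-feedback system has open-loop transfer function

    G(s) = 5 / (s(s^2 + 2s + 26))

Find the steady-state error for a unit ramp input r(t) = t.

G(s) has one pole at the origin.
This is a Type 1 system. Kv = lim_{s→0} s·G(s) = 5/26.
e_ss = 1/Kv = 1/(5/26) = 26/5 ≈ 5.200.

e_ss = 5.200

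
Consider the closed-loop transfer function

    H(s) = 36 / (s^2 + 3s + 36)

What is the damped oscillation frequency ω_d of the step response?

ω_d ≈ 5.809 rad/s

Comparing s^2 + 3s + 36 to s^2 + 2ζωₙs + ωₙ²: ωₙ = 6 rad/s and ζ = 3/(2·6) = 0.25.
ζωₙ = 3/2 = 1.5, so ω_d = ωₙ√(1−ζ²) = √(ωₙ² − (ζωₙ)²) = √(36 − 1.5²) = √33.75 ≈ 5.809 rad/s.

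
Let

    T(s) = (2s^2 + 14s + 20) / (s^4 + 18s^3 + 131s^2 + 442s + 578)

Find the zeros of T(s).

s = -5, -2

Set the numerator to zero: 2s^2 + 14s + 20 = 0, i.e. 2·(s^2 + 7s + 10) = 0.
Factoring: (s + 5)(s + 2) = 0.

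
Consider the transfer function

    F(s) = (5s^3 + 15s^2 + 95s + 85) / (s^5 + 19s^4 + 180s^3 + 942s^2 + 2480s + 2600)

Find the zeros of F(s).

s = -1 ± 4j, -1

Set the numerator to zero: 5s^3 + 15s^2 + 95s + 85 = 0, i.e. 5·(s^3 + 3s^2 + 19s + 17) = 0.
Factoring: (s^2 + 2s + 17)(s + 1) = 0.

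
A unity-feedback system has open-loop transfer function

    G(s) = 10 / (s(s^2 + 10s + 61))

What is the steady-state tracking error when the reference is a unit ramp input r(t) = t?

G(s) has one pole at the origin.
This is a Type 1 system. Kv = lim_{s→0} s·G(s) = 10/61.
e_ss = 1/Kv = 1/(10/61) = 61/10 ≈ 6.100.

e_ss = 6.100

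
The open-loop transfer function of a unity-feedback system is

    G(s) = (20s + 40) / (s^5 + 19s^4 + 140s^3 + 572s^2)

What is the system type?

Factor s from the denominator: s^5 + 19s^4 + 140s^3 + 572s^2 = s^2·(s^3 + 19s^2 + 140s + 572).
There are 2 poles at the origin, so the system is Type 2.

Type 2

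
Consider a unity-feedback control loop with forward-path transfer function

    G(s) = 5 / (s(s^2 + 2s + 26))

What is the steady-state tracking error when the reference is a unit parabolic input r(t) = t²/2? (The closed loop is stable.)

e_ss = ∞

G(s) has one pole at the origin.
This is a Type 1 system; Ka = lim_{s→0} s^2·G(s) = 0, so the steady-state error for a parabola input is infinite.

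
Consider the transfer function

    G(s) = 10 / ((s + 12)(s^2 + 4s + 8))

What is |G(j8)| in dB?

Substitute s = j8: numerator = 10, denominator = -928 - j64.
|G(j8)| = |10| / |-928 - j64| = 10 / 930.20 ≈ 0.01075.
In decibels: 20·log₁₀(0.01075) ≈ -39.4 dB.

|G(j8)|_dB ≈ -39.4 dB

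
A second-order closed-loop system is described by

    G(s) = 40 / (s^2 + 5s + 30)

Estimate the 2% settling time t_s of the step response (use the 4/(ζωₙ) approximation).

Comparing s^2 + 5s + 30 to s^2 + 2ζωₙs + ωₙ²: ωₙ = √30 ≈ 5.477 rad/s and ζ = 5/(2·√30) ≈ 0.4564.
ζωₙ = 5/2 = 2.5, so t_s ≈ 4/(ζωₙ) = 4/2.5 = 1.600 s.

t_s ≈ 1.600 s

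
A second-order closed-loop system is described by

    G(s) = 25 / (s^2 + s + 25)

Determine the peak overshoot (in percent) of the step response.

%OS ≈ 72.9%

Comparing s^2 + s + 25 to s^2 + 2ζωₙs + ωₙ²: ωₙ = 5 rad/s and ζ = 1/(2·5) = 0.1.
%OS = 100·exp(−πζ/√(1−ζ²)) = 100·exp(−π·0.1/√(1−0.1²)) ≈ 72.9%.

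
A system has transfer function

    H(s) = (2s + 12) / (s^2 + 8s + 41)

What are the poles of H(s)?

The poles are the roots of the denominator s^2 + 8s + 41 = 0.
Using the quadratic formula: s = (-8 ± √(-100))/2 = -4 ± 5j.

s = -4 ± 5j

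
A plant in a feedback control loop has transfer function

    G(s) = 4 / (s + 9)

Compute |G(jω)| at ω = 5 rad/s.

|G(j5)| ≈ 0.3885

Substitute s = j5: numerator = 4, denominator = 9 + j5.
|G(j5)| = |4| / |9 + j5| = 4 / 10.296 ≈ 0.3885.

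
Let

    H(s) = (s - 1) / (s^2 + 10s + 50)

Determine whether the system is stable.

The denominator s^2 + 10s + 50 factors as (s^2 + 10s + 50), giving poles at s = -5 ± 5j.
Since all poles lie strictly in the left half-plane, the system is stable.

stable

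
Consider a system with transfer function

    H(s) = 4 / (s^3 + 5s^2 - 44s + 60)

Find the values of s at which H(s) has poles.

s = 3, 2, -10

The poles are the roots of the denominator s^3 + 5s^2 - 44s + 60 = 0.
Trying s = 3: the polynomial evaluates to 0, so (s - 3) is a factor.
Dividing out leaves s^2 + 8s - 20 = 0.
Factoring the quadratic: (s - 2)(s + 10) = 0.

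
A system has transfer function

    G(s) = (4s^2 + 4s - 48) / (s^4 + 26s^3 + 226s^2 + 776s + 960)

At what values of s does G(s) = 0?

Set the numerator to zero: 4s^2 + 4s - 48 = 0, i.e. 4·(s^2 + s - 12) = 0.
Factoring: (s + 4)(s - 3) = 0.

s = -4, 3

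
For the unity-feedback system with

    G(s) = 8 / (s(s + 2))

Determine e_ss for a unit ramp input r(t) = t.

e_ss = 0.2500

G(s) has one pole at the origin.
This is a Type 1 system. Kv = lim_{s→0} s·G(s) = 8/2 = 4.
e_ss = 1/Kv = 1/(4) = 1/4 ≈ 0.2500.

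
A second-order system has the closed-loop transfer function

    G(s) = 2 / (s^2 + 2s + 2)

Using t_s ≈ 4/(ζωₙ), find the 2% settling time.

Comparing s^2 + 2s + 2 to s^2 + 2ζωₙs + ωₙ²: ωₙ = √2 ≈ 1.414 rad/s and ζ = 2/(2·√2) ≈ 0.7071.
ζωₙ = 2/2 = 1, so t_s ≈ 4/(ζωₙ) = 4/1 = 4 s.

t_s ≈ 4 s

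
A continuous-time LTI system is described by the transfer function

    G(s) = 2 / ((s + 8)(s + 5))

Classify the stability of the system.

stable

The poles can be read from the denominator factors: s = -8, -5.
Since all poles lie strictly in the left half-plane, the system is stable.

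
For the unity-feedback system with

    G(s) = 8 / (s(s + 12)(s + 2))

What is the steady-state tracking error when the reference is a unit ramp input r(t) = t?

G(s) has one pole at the origin.
This is a Type 1 system. Kv = lim_{s→0} s·G(s) = 8/24 = 1/3.
e_ss = 1/Kv = 1/(1/3) = 3.

e_ss = 3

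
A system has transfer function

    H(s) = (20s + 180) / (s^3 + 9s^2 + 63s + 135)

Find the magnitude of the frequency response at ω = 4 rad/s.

|H(j4)| ≈ 1.047

Substitute s = j4: numerator = 180 + j80, denominator = -9 + j188.
|H(j4)| = |180 + j80| / |-9 + j188| = 196.98 / 188.22 ≈ 1.047.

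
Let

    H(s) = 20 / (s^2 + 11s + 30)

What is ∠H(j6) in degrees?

∠H(j6) ≈ -95.19°

At s = j6: numerator = 20, denominator = -6 + j66.
∠H = ∠num − ∠den = 0° − (95.194°) = -95.19°.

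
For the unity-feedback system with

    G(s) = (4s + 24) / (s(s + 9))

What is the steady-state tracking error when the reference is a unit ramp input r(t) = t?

G(s) has one pole at the origin.
This is a Type 1 system. Kv = lim_{s→0} s·G(s) = 24/9 = 8/3.
e_ss = 1/Kv = 1/(8/3) = 3/8 ≈ 0.3750.

e_ss = 0.3750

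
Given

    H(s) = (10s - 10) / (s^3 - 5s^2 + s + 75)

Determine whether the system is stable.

unstable

The denominator s^3 - 5s^2 + s + 75 factors as (s^2 - 8s + 25)(s + 3), giving poles at s = 4 + 3j, 4 - 3j, -3.
Since the pole(s) at s = 4 ± 3j lie in the right half-plane, the system is unstable.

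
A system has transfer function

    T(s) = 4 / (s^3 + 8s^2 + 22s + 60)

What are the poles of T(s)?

The poles are the roots of the denominator s^3 + 8s^2 + 22s + 60 = 0.
Trying s = -6: the polynomial evaluates to 0, so (s + 6) is a factor.
Dividing out leaves s^2 + 2s + 10 = 0.
The quadratic formula then gives s = -1 ± 3j.

s = -1 ± 3j, -6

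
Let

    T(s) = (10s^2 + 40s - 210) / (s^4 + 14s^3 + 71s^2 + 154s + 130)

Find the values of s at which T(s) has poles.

The poles are the roots of the denominator s^4 + 14s^3 + 71s^2 + 154s + 130 = 0.
No real roots exist; factor into two real quadratics: (s^2 + 10s + 26)(s^2 + 4s + 5) = 0.
Each quadratic gives a conjugate pair via the quadratic formula.

s = -5 + j, -5 - j, -2 + j, -2 - j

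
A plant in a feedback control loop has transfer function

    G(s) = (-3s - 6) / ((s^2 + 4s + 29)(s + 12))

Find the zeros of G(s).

s = -2

Set the numerator to zero: -3s - 6 = 0, i.e. -3·(s + 2) = 0.
So s = -2.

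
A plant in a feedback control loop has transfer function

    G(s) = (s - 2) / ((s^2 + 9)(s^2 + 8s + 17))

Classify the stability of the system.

marginally stable

The poles can be read from the denominator factors: s = 3j, -3j, -4 + j, -4 - j.
Since the simple pole(s) at s = ±3j lie on the jω-axis with none in the right half-plane, the system is marginally stable.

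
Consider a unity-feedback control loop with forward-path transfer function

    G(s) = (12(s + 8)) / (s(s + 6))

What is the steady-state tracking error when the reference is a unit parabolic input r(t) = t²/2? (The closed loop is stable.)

G(s) has one pole at the origin.
This is a Type 1 system; Ka = lim_{s→0} s^2·G(s) = 0, so the steady-state error for a parabola input is infinite.

e_ss = ∞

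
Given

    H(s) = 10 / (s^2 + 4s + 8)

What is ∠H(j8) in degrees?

∠H(j8) ≈ -150.3°

At s = j8: numerator = 10, denominator = -56 + j32.
∠H = ∠num − ∠den = 0° − (150.26°) = -150.3°.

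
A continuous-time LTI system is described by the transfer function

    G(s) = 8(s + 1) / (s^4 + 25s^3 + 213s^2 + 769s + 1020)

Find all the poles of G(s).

The poles are the roots of the denominator s^4 + 25s^3 + 213s^2 + 769s + 1020 = 0.
Trying s = -5: the polynomial evaluates to 0, so (s + 5) is a factor.
Dividing out leaves s^3 + 20s^2 + 113s + 204 = 0.
This factors further as (s^2 + 8s + 17)(s + 12) = 0.

s = -5, -4 + j, -4 - j, -12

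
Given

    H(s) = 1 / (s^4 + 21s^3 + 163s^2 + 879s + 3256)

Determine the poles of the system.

The poles are the roots of the denominator s^4 + 21s^3 + 163s^2 + 879s + 3256 = 0.
Trying s = -8: the polynomial evaluates to 0, so (s + 8) is a factor.
Dividing out leaves s^3 + 13s^2 + 59s + 407 = 0.
This factors further as (s^2 + 2s + 37)(s + 11) = 0.

s = -1 + 6j, -1 - 6j, -8, -11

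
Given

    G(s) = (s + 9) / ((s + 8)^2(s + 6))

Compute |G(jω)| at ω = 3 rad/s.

Substitute s = j3: numerator = 9 + j3, denominator = 186 + j453.
|G(j3)| = |9 + j3| / |186 + j453| = 9.4868 / 489.70 ≈ 0.01937.

|G(j3)| ≈ 0.01937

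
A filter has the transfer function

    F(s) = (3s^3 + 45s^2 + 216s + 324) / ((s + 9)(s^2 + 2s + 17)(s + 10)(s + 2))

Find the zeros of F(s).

Set the numerator to zero: 3s^3 + 45s^2 + 216s + 324 = 0, i.e. 3·(s^3 + 15s^2 + 72s + 108) = 0.
Factoring: (s + 6)^2(s + 3) = 0.

s = -6, -6, -3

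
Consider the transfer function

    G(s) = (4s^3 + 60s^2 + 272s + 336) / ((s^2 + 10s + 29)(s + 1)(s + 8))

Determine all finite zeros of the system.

s = -6, -7, -2

Set the numerator to zero: 4s^3 + 60s^2 + 272s + 336 = 0, i.e. 4·(s^3 + 15s^2 + 68s + 84) = 0.
Factoring: (s + 6)(s + 7)(s + 2) = 0.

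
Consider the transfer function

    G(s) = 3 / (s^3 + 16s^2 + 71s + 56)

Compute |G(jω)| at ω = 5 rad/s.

Substitute s = j5: numerator = 3, denominator = -344 + j230.
|G(j5)| = |3| / |-344 + j230| = 3 / 413.81 ≈ 0.007250.

|G(j5)| ≈ 0.007250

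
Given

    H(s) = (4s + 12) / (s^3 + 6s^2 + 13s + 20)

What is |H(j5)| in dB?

|H(j5)|_dB ≈ -15.8 dB

Substitute s = j5: numerator = 12 + j20, denominator = -130 - j60.
|H(j5)| = |12 + j20| / |-130 - j60| = 23.324 / 143.18 ≈ 0.1629.
In decibels: 20·log₁₀(0.1629) ≈ -15.8 dB.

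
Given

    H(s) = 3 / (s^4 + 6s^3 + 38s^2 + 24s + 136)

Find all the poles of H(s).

The poles are the roots of the denominator s^4 + 6s^3 + 38s^2 + 24s + 136 = 0.
No real roots exist; factor into two real quadratics: (s^2 + 4)(s^2 + 6s + 34) = 0.
Each quadratic gives a conjugate pair via the quadratic formula.

s = 2j, -2j, -3 + 5j, -3 - 5j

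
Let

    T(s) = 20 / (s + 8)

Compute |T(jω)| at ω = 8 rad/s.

|T(j8)| ≈ 1.768

Substitute s = j8: numerator = 20, denominator = 8 + j8.
|T(j8)| = |20| / |8 + j8| = 20 / 11.314 ≈ 1.768.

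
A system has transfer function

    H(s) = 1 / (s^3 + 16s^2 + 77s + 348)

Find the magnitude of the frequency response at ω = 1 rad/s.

Substitute s = j1: numerator = 1, denominator = 332 + j76.
|H(j1)| = |1| / |332 + j76| = 1 / 340.59 ≈ 0.002936.

|H(j1)| ≈ 0.002936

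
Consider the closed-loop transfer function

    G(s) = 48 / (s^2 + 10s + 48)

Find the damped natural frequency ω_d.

ω_d ≈ 4.796 rad/s

Comparing s^2 + 10s + 48 to s^2 + 2ζωₙs + ωₙ²: ωₙ = √48 ≈ 6.928 rad/s and ζ = 10/(2·√48) ≈ 0.7217.
ζωₙ = 10/2 = 5, so ω_d = ωₙ√(1−ζ²) = √(ωₙ² − (ζωₙ)²) = √(48 − 5²) = √23 ≈ 4.796 rad/s.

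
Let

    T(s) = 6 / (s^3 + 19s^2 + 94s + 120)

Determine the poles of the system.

s = -12, -2, -5

The poles are the roots of the denominator s^3 + 19s^2 + 94s + 120 = 0.
Trying s = -12: the polynomial evaluates to 0, so (s + 12) is a factor.
Dividing out leaves s^2 + 7s + 10 = 0.
Factoring the quadratic: (s + 2)(s + 5) = 0.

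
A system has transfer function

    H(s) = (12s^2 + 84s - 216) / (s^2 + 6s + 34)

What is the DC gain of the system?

H(0) = -108/17 ≈ -6.353

Set s = 0: H(0) = (-216) / (34) = -108/17.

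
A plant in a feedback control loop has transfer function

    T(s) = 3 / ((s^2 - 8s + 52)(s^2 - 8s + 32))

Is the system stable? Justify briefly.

The poles can be read from the denominator factors: s = 4 + 6j, 4 - 6j, 4 + 4j, 4 - 4j.
Since the pole(s) at s = 4 + 6j, 4 - 6j, 4 + 4j, 4 - 4j lie in the right half-plane, the system is unstable.

unstable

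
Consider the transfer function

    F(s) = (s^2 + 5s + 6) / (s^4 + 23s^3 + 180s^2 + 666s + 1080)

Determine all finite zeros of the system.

Set the numerator to zero: s^2 + 5s + 6 = 0.
Factoring: (s + 2)(s + 3) = 0.

s = -2, -3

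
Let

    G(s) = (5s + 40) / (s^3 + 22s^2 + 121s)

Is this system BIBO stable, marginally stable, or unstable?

The denominator s^3 + 22s^2 + 121s factors as s(s + 11)^2, giving poles at s = 0, -11, -11.
Since the simple pole(s) at s = 0 lie on the jω-axis with none in the right half-plane, the system is marginally stable.

marginally stable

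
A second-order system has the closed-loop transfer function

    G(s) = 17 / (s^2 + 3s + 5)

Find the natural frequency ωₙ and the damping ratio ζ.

ωₙ ≈ 2.236 rad/s, ζ ≈ 0.6708

Compare the denominator to the standard form s^2 + 2ζωₙs + ωₙ².
ωₙ² = 5, so ωₙ = √5 ≈ 2.236 rad/s.
2ζωₙ = 3, so ζ = 3/(2·√5) ≈ 0.6708.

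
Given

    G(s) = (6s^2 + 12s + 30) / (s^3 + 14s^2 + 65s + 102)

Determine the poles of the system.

s = -4 + j, -4 - j, -6

The poles are the roots of the denominator s^3 + 14s^2 + 65s + 102 = 0.
Trying s = -6: the polynomial evaluates to 0, so (s + 6) is a factor.
Dividing out leaves s^2 + 8s + 17 = 0.
The quadratic formula then gives s = -4 ± 1j.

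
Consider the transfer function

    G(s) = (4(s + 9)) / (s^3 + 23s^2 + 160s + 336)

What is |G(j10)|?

Substitute s = j10: numerator = 36 + j40, denominator = -1964 + j600.
|G(j10)| = |36 + j40| / |-1964 + j600| = 53.814 / 2053.6 ≈ 0.02620.

|G(j10)| ≈ 0.02620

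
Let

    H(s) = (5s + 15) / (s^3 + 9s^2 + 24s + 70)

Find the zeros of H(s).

Set the numerator to zero: 5s + 15 = 0, i.e. 5·(s + 3) = 0.
So s = -3.

s = -3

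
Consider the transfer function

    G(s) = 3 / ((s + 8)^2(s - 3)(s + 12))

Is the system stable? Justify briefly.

unstable

The poles can be read from the denominator factors: s = -8, 3, -8, -12.
Since the pole(s) at s = 3 lie in the right half-plane, the system is unstable.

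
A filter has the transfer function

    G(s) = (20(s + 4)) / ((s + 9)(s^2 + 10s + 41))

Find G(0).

At s = 0 each factor (s + a) contributes a and each (s^2 + bs + c) contributes c.
G(0) = 20·(4) / ((9) · (41)) = 80/369 = 80/369.

G(0) = 80/369 ≈ 0.2168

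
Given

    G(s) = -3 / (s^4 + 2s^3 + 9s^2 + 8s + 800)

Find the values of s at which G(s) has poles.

s = 3 + 4j, 3 - 4j, -4 + 4j, -4 - 4j

The poles are the roots of the denominator s^4 + 2s^3 + 9s^2 + 8s + 800 = 0.
No real roots exist; factor into two real quadratics: (s^2 - 6s + 25)(s^2 + 8s + 32) = 0.
Each quadratic gives a conjugate pair via the quadratic formula.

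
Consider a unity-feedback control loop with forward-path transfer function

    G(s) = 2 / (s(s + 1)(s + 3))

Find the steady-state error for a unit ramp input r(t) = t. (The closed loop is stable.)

e_ss = 1.500

G(s) has one pole at the origin.
This is a Type 1 system. Kv = lim_{s→0} s·G(s) = 2/3.
e_ss = 1/Kv = 1/(2/3) = 3/2 ≈ 1.500.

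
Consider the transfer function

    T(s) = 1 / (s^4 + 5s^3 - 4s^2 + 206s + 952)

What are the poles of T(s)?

The poles are the roots of the denominator s^4 + 5s^3 - 4s^2 + 206s + 952 = 0.
Trying s = -7: the polynomial evaluates to 0, so (s + 7) is a factor.
Dividing out leaves s^3 - 2s^2 + 10s + 136 = 0.
This factors further as (s^2 - 6s + 34)(s + 4) = 0.

s = 3 + 5j, 3 - 5j, -7, -4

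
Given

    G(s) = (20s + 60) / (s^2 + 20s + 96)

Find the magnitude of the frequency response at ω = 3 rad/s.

|G(j3)| ≈ 0.8029

Substitute s = j3: numerator = 60 + j60, denominator = 87 + j60.
|G(j3)| = |60 + j60| / |87 + j60| = 84.853 / 105.68 ≈ 0.8029.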